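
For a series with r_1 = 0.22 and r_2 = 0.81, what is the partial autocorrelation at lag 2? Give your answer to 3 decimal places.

0.800

φ_{22} = (r_2 − r_1²) / (1 − r_1²)
r_1² = (0.22)² = 0.0484
Numerator = 0.81 − 0.0484 = 0.7616; denominator = 1 − 0.0484 = 0.9516
φ_{22} = 0.7616 / 0.9516 = 0.800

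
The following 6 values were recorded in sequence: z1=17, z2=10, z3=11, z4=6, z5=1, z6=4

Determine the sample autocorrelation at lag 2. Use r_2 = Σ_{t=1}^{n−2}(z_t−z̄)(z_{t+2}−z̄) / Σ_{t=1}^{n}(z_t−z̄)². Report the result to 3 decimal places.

Mean z̄ = (17 + 10 + 11 + 6 + 1 + 4)/6 = 8.1667
Deviations from mean: 8.8333, 1.8333, 2.8333, -2.1667, -7.1667, -4.1667
Σ(z_t−z̄)(z_{t+2}−z̄) = (25.0278) + (-3.9722) + (-20.3056) + (9.0278) = 9.7778
Denominator Σ(z_t−z̄)² = 162.8333
r_2 = 9.7778 / 162.8333 = 0.060

0.060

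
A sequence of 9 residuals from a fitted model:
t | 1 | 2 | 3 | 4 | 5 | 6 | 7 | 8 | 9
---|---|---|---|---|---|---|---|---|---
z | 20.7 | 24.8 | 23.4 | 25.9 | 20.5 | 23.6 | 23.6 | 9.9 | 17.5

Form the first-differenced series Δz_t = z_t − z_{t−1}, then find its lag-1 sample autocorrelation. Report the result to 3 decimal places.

First differences Δz: 4.1, -1.4, 2.5, -5.4, 3.1, 0.0, -13.7, 7.6
Mean of differences = -0.4000
Numerator Σ(Δz_t−Δz̄)(Δz_{t+1}−Δz̄) = -149.7200
Denominator Σ(Δz_t−Δz̄)² = 307.9600
r_1(Δz) = -149.7200 / 307.9600 = -0.486

-0.486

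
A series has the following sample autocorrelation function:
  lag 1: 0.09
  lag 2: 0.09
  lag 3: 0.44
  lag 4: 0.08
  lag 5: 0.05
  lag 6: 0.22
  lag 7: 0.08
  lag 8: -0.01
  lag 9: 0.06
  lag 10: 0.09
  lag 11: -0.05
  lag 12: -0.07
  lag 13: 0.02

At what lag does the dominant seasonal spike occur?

The largest autocorrelation is r_3 = 0.44, with a weaker echo at lag 6 (0.22); the remaining lags stay at or below 0.09.
The dominant spike at lag 3 indicates a seasonal period of 3.

3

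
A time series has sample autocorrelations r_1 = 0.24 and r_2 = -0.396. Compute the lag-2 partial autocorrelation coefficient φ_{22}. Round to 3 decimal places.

-0.481

φ_{22} = (r_2 − r_1²) / (1 − r_1²)
r_1² = (0.24)² = 0.0576
Numerator = -0.396 − 0.0576 = -0.4536; denominator = 1 − 0.0576 = 0.9424
φ_{22} = -0.4536 / 0.9424 = -0.481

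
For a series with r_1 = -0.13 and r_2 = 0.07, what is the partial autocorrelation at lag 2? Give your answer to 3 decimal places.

0.054

φ_{22} = (r_2 − r_1²) / (1 − r_1²)
r_1² = (-0.13)² = 0.0169
Numerator = 0.07 − 0.0169 = 0.0531; denominator = 1 − 0.0169 = 0.9831
φ_{22} = 0.0531 / 0.9831 = 0.054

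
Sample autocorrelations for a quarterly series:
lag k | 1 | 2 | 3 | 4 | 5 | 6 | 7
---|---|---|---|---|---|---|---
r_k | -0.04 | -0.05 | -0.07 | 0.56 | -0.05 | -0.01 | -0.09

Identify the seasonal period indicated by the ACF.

The largest autocorrelation is r_4 = 0.56; the remaining lags stay at or below -0.01.
The dominant spike at lag 4 indicates a seasonal period of 4.

4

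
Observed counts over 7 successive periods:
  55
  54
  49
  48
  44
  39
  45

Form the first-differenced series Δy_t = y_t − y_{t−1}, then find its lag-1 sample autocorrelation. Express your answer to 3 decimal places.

First differences Δy: -1, -5, -1, -4, -5, 6
Mean of differences = -1.6667
Numerator Σ(Δy_t−Δȳ)(Δy_{t+1}−Δȳ) = -23.7778
Denominator Σ(Δy_t−Δȳ)² = 87.3333
r_1(Δy) = -23.7778 / 87.3333 = -0.272

-0.272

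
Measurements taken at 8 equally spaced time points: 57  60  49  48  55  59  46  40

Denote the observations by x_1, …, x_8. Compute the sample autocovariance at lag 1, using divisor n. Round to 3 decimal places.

Mean x̄ = (57 + 60 + 49 + 48 + 55 + 59 + 46 + 40)/8 = 51.7500
Deviations: 5.2500, 8.2500, -2.7500, -3.7500, 3.2500, 7.2500, -5.7500, -11.7500
Σ_{t=1}^{7}(x_t−x̄)(x_{t+1}−x̄) = 68.1875
γ_1 = 68.1875 / 8 = 8.523

8.523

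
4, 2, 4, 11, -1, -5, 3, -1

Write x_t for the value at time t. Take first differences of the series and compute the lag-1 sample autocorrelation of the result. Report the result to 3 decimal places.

First differences Δx: -2, 2, 7, -12, -4, 8, -4
Mean of differences = -0.7143
Numerator Σ(Δx_t−Δx̄)(Δx_{t+1}−Δx̄) = -89.7959
Denominator Σ(Δx_t−Δx̄)² = 293.4286
r_1(Δx) = -89.7959 / 293.4286 = -0.306

-0.306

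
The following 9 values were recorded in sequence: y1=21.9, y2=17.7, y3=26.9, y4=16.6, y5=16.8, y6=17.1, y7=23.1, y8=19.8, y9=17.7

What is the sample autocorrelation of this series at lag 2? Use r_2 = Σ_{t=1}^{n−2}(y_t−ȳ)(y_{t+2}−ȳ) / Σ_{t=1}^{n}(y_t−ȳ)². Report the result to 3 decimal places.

-0.077

Mean ȳ = (21.9 + 17.7 + 26.9 + 16.6 + 16.8 + 17.1 + 23.1 + 19.8 + 17.7)/9 = 19.7333
Numerator Σ_{t=1}^{7}(y_t−ȳ)(y_{t+2}−ȳ) = -7.7689
Denominator Σ(y_t−ȳ)² = 101.0200
r_2 = -7.7689 / 101.0200 = -0.077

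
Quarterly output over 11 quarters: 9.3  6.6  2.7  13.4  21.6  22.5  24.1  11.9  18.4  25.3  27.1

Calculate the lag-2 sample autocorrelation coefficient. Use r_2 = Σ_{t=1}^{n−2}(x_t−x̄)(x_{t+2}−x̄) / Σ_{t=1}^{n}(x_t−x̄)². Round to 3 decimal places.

Mean x̄ = (9.3 + 6.6 + 2.7 + 13.4 + 21.6 + 22.5 + 24.1 + 11.9 + 18.4 + 25.3 + 27.1)/11 = 16.6273
Numerator Σ_{t=1}^{9}(x_t−x̄)(x_{t+2}−x̄) = 46.4121
Denominator Σ(x_t−x̄)² = 684.0618
r_2 = 46.4121 / 684.0618 = 0.068

0.068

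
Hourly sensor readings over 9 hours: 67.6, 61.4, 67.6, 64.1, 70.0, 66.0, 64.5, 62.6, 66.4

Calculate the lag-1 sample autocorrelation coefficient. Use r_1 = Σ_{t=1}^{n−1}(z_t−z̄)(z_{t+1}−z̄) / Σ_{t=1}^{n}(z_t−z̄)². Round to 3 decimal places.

Mean z̄ = (67.6 + 61.4 + 67.6 + 64.1 + 70.0 + 66.0 + 64.5 + 62.6 + 66.4)/9 = 65.5778
Numerator Σ_{t=1}^{8}(z_t−z̄)(z_{t+1}−z̄) = -24.2472
Denominator Σ(z_t−z̄)² = 58.2556
r_1 = -24.2472 / 58.2556 = -0.416

-0.416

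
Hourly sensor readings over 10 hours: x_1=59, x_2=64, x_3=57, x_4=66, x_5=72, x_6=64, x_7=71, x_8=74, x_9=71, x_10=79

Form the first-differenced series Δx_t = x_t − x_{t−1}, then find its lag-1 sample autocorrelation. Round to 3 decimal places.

First differences Δx: 5, -7, 9, 6, -8, 7, 3, -3, 8
Mean of differences = 2.2222
Numerator Σ(Δx_t−Δx̄)(Δx_{t+1}−Δx̄) = -180.4938
Denominator Σ(Δx_t−Δx̄)² = 341.5556
r_1(Δx) = -180.4938 / 341.5556 = -0.528

-0.528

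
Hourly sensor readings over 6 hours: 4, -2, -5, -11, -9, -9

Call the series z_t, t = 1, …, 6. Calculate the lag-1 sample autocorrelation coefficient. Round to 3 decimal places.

0.410

Mean z̄ = (4 − 2 − 5 − 11 − 9 − 9)/6 = -5.3333
Deviations from mean: 9.3333, 3.3333, 0.3333, -5.6667, -3.6667, -3.6667
Numerator Σ_{t=1}^{5}(z_t−z̄)(z_{t+1}−z̄) = 64.5556
Denominator Σ(z_t−z̄)² = 157.3333
r_1 = 64.5556 / 157.3333 = 0.410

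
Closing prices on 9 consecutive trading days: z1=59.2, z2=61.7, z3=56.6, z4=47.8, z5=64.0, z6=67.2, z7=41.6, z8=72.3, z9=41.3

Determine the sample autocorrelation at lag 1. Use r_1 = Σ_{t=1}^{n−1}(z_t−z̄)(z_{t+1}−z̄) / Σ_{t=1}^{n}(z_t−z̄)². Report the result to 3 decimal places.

Mean z̄ = (59.2 + 61.7 + 56.6 + 47.8 + 64.0 + 67.2 + 41.6 + 72.3 + 41.3)/9 = 56.8556
Numerator Σ_{t=1}^{8}(z_t−z̄)(z_{t+1}−z̄) = -612.0286
Denominator Σ(z_t−z̄)² = 982.3222
r_1 = -612.0286 / 982.3222 = -0.623

-0.623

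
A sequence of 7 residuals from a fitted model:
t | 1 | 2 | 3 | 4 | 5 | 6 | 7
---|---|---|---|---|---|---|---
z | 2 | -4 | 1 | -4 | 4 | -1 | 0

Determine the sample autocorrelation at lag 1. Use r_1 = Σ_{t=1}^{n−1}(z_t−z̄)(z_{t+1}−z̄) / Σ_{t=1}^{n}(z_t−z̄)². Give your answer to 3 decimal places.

Mean z̄ = (2 − 4 + 1 − 4 + 4 − 1 + 0)/7 = -0.2857
Σ(z_t−z̄)(z_{t+1}−z̄) = (-8.4898) + (-4.7755) + (-4.7755) + (-15.9184) + (-3.0612) + (-0.2041) = -37.2245
Denominator Σ(z_t−z̄)² = 53.4286
r_1 = -37.2245 / 53.4286 = -0.697

-0.697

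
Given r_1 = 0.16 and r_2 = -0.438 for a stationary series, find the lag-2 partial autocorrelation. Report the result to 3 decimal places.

-0.476

φ_{22} = (r_2 − r_1²) / (1 − r_1²)
r_1² = (0.16)² = 0.0256
Numerator = -0.438 − 0.0256 = -0.4636; denominator = 1 − 0.0256 = 0.9744
φ_{22} = -0.4636 / 0.9744 = -0.476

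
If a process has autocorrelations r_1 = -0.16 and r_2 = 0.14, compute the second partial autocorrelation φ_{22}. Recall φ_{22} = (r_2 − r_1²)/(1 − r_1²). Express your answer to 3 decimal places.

φ_{22} = (r_2 − r_1²) / (1 − r_1²)
r_1² = (-0.16)² = 0.0256
Numerator = 0.14 − 0.0256 = 0.1144; denominator = 1 − 0.0256 = 0.9744
φ_{22} = 0.1144 / 0.9744 = 0.117

0.117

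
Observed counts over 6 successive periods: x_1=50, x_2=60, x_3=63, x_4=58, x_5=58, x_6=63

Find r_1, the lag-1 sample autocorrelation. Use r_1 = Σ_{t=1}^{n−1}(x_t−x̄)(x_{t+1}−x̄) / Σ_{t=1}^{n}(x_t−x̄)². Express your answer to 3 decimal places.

Mean x̄ = (50 + 60 + 63 + 58 + 58 + 63)/6 = 58.6667
Deviations from mean: -8.6667, 1.3333, 4.3333, -0.6667, -0.6667, 4.3333
Numerator Σ_{t=1}^{5}(x_t−x̄)(x_{t+1}−x̄) = -11.1111
Denominator Σ(x_t−x̄)² = 115.3333
r_1 = -11.1111 / 115.3333 = -0.096

-0.096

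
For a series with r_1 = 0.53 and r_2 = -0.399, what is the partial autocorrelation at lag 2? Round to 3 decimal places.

φ_{22} = (r_2 − r_1²) / (1 − r_1²)
r_1² = (0.53)² = 0.2809
Numerator = -0.399 − 0.2809 = -0.6799; denominator = 1 − 0.2809 = 0.7191
φ_{22} = -0.6799 / 0.7191 = -0.945

-0.945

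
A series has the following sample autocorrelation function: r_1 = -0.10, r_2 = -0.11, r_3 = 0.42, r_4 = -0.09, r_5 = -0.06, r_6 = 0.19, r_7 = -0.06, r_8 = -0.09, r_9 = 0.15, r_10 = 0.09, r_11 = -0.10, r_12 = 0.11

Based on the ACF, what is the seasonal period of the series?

3

The largest autocorrelation is r_3 = 0.42, with weaker echoes at lags 6 (0.19) and 9 (0.15); the remaining lags stay at or below 0.11.
The dominant spike at lag 3 indicates a seasonal period of 3.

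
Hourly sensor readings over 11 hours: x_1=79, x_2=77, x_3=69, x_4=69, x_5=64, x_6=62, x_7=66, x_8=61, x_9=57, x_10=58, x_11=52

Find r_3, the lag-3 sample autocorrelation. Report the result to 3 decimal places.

Mean x̄ = (79 + 77 + 69 + 69 + 64 + 62 + 66 + 61 + 57 + 58 + 52)/11 = 64.9091
Numerator Σ_{t=1}^{8}(x_t−x̄)(x_{t+3}−x̄) = 108.7025
Denominator Σ(x_t−x̄)² = 680.9091
r_3 = 108.7025 / 680.9091 = 0.160

0.160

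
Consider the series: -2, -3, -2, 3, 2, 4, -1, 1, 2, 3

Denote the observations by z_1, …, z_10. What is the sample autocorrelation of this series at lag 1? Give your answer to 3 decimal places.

Mean z̄ = (-2 − 3 − 2 + 3 + 2 + 4 − 1 + 1 + 2 + 3)/10 = 0.7000
Numerator Σ_{t=1}^{9}(z_t−z̄)(z_{t+1}−z̄) = 18.3100
Denominator Σ(z_t−z̄)² = 56.1000
r_1 = 18.3100 / 56.1000 = 0.326

0.326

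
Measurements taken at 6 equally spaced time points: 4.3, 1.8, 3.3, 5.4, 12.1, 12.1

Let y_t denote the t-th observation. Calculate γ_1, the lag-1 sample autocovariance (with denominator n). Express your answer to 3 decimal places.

Mean ȳ = (4.3 + 1.8 + 3.3 + 5.4 + 12.1 + 12.1)/6 = 6.5000
Deviations: -2.2000, -4.7000, -3.2000, -1.1000, 5.6000, 5.6000
Σ_{t=1}^{5}(y_t−ȳ)(y_{t+1}−ȳ) = 54.1000
γ_1 = 54.1000 / 6 = 9.017

9.017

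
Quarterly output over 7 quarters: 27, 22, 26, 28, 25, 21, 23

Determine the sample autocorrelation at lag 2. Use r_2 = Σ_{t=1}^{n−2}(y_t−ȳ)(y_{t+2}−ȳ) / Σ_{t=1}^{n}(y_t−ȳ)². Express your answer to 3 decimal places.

-0.423

Mean ȳ = (27 + 22 + 26 + 28 + 25 + 21 + 23)/7 = 24.5714
Deviations from mean: 2.4286, -2.5714, 1.4286, 3.4286, 0.4286, -3.5714, -1.5714
Numerator Σ_{t=1}^{5}(y_t−ȳ)(y_{t+2}−ȳ) = -17.6531
Denominator Σ(y_t−ȳ)² = 41.7143
r_2 = -17.6531 / 41.7143 = -0.423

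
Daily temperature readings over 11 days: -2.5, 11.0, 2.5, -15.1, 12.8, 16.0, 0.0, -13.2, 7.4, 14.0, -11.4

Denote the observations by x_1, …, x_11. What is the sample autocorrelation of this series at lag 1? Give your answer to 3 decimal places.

-0.195

Mean x̄ = (-2.5 + 11.0 + 2.5 − 15.1 + 12.8 + 16.0 + 0.0 − 13.2 + 7.4 + 14.0 − 11.4)/11 = 1.9545
Numerator Σ_{t=1}^{10}(x_t−x̄)(x_{t+1}−x̄) = -252.9212
Denominator Σ(x_t−x̄)² = 1294.2873
r_1 = -252.9212 / 1294.2873 = -0.195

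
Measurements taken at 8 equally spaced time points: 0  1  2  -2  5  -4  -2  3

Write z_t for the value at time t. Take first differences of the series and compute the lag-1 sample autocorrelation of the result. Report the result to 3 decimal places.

First differences Δz: 1, 1, -4, 7, -9, 2, 5
Mean of differences = 0.4286
Numerator Σ(Δz_t−Δz̄)(Δz_{t+1}−Δz̄) = -100.8980
Denominator Σ(Δz_t−Δz̄)² = 175.7143
r_1(Δz) = -100.8980 / 175.7143 = -0.574

-0.574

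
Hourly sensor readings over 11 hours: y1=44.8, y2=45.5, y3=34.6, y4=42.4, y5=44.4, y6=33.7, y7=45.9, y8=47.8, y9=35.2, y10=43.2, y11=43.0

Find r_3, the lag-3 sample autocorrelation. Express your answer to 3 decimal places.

0.623

Mean ȳ = (44.8 + 45.5 + 34.6 + 42.4 + 44.4 + 33.7 + 45.9 + 47.8 + 35.2 + 43.2 + 43.0)/11 = 41.8636
Numerator Σ_{t=1}^{8}(y_t−ȳ)(y_{t+3}−ȳ) = 153.8569
Denominator Σ(y_t−ȳ)² = 246.9855
r_3 = 153.8569 / 246.9855 = 0.623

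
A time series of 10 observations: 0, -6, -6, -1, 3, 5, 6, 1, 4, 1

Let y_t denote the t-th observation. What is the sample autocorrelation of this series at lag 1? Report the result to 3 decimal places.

0.598

Mean ȳ = (0 − 6 − 6 − 1 + 3 + 5 + 6 + 1 + 4 + 1)/10 = 0.7000
Numerator Σ_{t=1}^{9}(y_t−ȳ)(y_{t+1}−ȳ) = 93.3100
Denominator Σ(y_t−ȳ)² = 156.1000
r_1 = 93.3100 / 156.1000 = 0.598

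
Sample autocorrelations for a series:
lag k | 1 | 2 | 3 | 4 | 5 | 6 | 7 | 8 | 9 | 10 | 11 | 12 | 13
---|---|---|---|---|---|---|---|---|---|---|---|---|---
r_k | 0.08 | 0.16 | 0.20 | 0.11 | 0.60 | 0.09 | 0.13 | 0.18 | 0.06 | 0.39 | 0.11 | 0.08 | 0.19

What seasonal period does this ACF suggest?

5

The largest autocorrelation is r_5 = 0.60, with a weaker echo at lag 10 (0.39); the remaining lags stay at or below 0.20.
The dominant spike at lag 5 indicates a seasonal period of 5.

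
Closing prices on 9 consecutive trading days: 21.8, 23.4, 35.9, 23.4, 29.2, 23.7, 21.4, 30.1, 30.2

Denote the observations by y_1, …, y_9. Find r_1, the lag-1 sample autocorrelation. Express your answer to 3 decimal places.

Mean ȳ = (21.8 + 23.4 + 35.9 + 23.4 + 29.2 + 23.7 + 21.4 + 30.1 + 30.2)/9 = 26.5667
Numerator Σ_{t=1}^{8}(y_t−ȳ)(y_{t+1}−ȳ) = -50.5111
Denominator Σ(y_t−ȳ)² = 197.4200
r_1 = -50.5111 / 197.4200 = -0.256

-0.256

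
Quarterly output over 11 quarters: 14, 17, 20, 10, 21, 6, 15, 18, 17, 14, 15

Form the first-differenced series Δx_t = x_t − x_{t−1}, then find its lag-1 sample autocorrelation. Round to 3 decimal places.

First differences Δx: 3, 3, -10, 11, -15, 9, 3, -1, -3, 1
Mean of differences = 0.1000
Numerator Σ(Δx_t−Δx̄)(Δx_{t+1}−Δx̄) = -406.7100
Denominator Σ(Δx_t−Δx̄)² = 564.9000
r_1(Δx) = -406.7100 / 564.9000 = -0.720

-0.720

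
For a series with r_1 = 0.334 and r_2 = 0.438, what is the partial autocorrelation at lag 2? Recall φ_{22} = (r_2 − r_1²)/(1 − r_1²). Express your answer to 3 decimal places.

φ_{22} = (r_2 − r_1²) / (1 − r_1²)
r_1² = (0.334)² = 0.111556
Numerator = 0.438 − 0.1116 = 0.3264; denominator = 1 − 0.1116 = 0.8884
φ_{22} = 0.3264 / 0.8884 = 0.367

0.367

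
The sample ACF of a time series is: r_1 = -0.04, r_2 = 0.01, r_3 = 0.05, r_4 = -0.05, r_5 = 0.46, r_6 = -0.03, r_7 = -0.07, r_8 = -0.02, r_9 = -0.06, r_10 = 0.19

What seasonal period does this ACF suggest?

The largest autocorrelation is r_5 = 0.46, with a weaker echo at lag 10 (0.19); the remaining lags stay at or below 0.05.
The dominant spike at lag 5 indicates a seasonal period of 5.

5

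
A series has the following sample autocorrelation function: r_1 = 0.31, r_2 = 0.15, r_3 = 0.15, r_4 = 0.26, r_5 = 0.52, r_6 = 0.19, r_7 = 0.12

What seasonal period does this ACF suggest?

5

The largest autocorrelation is r_5 = 0.52; the remaining lags stay at or below 0.31. The elevated value at lag 1 (0.31), dropping to 0.15 at lag 2, reflects decaying short-term dependence rather than seasonality.
The dominant spike at lag 5 indicates a seasonal period of 5.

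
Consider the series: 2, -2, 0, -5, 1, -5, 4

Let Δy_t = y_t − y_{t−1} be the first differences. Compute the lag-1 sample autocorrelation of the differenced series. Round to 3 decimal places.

-0.695

First differences Δy: -4, 2, -5, 6, -6, 9
Mean of differences = 0.3333
Numerator Σ(Δy_t−Δȳ)(Δy_{t+1}−Δȳ) = -137.1111
Denominator Σ(Δy_t−Δȳ)² = 197.3333
r_1(Δy) = -137.1111 / 197.3333 = -0.695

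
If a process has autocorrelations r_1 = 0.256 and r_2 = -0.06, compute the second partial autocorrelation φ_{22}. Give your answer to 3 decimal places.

-0.134

φ_{22} = (r_2 − r_1²) / (1 − r_1²)
r_1² = (0.256)² = 0.065536
Numerator = -0.06 − 0.0655 = -0.1255; denominator = 1 − 0.0655 = 0.9345
φ_{22} = -0.1255 / 0.9345 = -0.134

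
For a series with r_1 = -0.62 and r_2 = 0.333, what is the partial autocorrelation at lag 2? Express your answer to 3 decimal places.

φ_{22} = (r_2 − r_1²) / (1 − r_1²)
r_1² = (-0.62)² = 0.3844
Numerator = 0.333 − 0.3844 = -0.0514; denominator = 1 − 0.3844 = 0.6156
φ_{22} = -0.0514 / 0.6156 = -0.083

-0.083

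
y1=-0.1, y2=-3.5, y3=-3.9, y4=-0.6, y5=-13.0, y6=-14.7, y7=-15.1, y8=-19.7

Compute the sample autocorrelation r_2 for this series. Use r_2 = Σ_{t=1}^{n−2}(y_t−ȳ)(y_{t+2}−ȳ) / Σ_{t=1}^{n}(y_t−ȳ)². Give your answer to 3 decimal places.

0.266

Mean ȳ = (-0.1 − 3.5 − 3.9 − 0.6 − 13.0 − 14.7 − 15.1 − 19.7)/8 = -8.8250
Deviations from mean: 8.7250, 5.3250, 4.9250, 8.2250, -4.1750, -5.8750, -6.2750, -10.8750
Σ(y_t−ȳ)(y_{t+2}−ȳ) = (42.9706) + (43.7981) + (-20.5619) + (-48.3219) + (26.1981) + (63.8906) = 107.9738
Denominator Σ(y_t−ȳ)² = 405.9750
r_2 = 107.9738 / 405.9750 = 0.266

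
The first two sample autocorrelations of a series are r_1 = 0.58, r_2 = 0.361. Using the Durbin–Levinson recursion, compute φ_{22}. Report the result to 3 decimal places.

φ_{22} = (r_2 − r_1²) / (1 − r_1²)
r_1² = (0.58)² = 0.3364
Numerator = 0.361 − 0.3364 = 0.0246; denominator = 1 − 0.3364 = 0.6636
φ_{22} = 0.0246 / 0.6636 = 0.037

0.037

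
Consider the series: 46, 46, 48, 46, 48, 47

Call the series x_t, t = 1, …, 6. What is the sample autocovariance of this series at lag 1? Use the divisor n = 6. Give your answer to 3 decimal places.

-0.338

Mean x̄ = (46 + 46 + 48 + 46 + 48 + 47)/6 = 46.8333
Deviations: -0.8333, -0.8333, 1.1667, -0.8333, 1.1667, 0.1667
Σ_{t=1}^{5}(x_t−x̄)(x_{t+1}−x̄) = -2.0278
γ_1 = -2.0278 / 6 = -0.338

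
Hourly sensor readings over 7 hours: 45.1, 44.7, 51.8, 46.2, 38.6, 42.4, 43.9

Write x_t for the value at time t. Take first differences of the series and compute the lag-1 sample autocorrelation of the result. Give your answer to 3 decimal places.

-0.152

First differences Δx: -0.4, 7.1, -5.6, -7.6, 3.8, 1.5
Mean of differences = -0.2000
Numerator Σ(Δx_t−Δx̄)(Δx_{t+1}−Δx̄) = -23.7200
Denominator Σ(Δx_t−Δx̄)² = 156.1400
r_1(Δx) = -23.7200 / 156.1400 = -0.152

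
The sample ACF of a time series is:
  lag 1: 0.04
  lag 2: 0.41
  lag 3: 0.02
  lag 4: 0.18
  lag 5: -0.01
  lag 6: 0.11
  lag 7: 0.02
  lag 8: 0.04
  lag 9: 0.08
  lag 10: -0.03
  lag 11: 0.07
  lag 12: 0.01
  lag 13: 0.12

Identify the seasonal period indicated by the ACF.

2

The largest autocorrelation is r_2 = 0.41, with a weaker echo at lag 4 (0.18); the remaining lags stay at or below 0.12.
The dominant spike at lag 2 indicates a seasonal period of 2.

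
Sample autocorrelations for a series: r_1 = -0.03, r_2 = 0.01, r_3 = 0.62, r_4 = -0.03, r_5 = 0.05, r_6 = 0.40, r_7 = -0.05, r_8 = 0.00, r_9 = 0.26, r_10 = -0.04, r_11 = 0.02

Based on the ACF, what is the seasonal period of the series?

3

The largest autocorrelation is r_3 = 0.62, with weaker echoes at lags 6 (0.40) and 9 (0.26); the remaining lags stay at or below 0.05.
The dominant spike at lag 3 indicates a seasonal period of 3.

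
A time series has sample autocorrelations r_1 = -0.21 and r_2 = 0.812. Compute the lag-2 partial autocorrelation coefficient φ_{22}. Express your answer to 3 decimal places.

φ_{22} = (r_2 − r_1²) / (1 − r_1²)
r_1² = (-0.21)² = 0.0441
Numerator = 0.812 − 0.0441 = 0.7679; denominator = 1 − 0.0441 = 0.9559
φ_{22} = 0.7679 / 0.9559 = 0.803

0.803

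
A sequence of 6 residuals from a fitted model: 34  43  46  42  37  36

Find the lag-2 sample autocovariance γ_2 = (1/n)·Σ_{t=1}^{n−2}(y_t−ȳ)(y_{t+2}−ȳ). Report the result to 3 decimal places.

Mean ȳ = (34 + 43 + 46 + 42 + 37 + 36)/6 = 39.6667
Σ_{t=1}^{4}(y_t−ȳ)(y_{t+2}−ȳ) = -53.5556
γ_2 = -53.5556 / 6 = -8.926

-8.926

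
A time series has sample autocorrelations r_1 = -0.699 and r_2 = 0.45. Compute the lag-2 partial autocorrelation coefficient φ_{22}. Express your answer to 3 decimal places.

φ_{22} = (r_2 − r_1²) / (1 − r_1²)
r_1² = (-0.699)² = 0.488601
Numerator = 0.45 − 0.4886 = -0.0386; denominator = 1 − 0.4886 = 0.5114
φ_{22} = -0.0386 / 0.5114 = -0.075

-0.075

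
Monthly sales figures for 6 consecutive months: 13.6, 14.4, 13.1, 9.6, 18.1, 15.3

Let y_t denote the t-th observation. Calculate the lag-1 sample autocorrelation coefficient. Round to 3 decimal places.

-0.237

Mean ȳ = (13.6 + 14.4 + 13.1 + 9.6 + 18.1 + 15.3)/6 = 14.0167
Deviations from mean: -0.4167, 0.3833, -0.9167, -4.4167, 4.0833, 1.2833
Σ(y_t−ȳ)(y_{t+1}−ȳ) = (-0.1597) + (-0.3514) + (4.0486) + (-18.0347) + (5.2403) = -9.2569
Denominator Σ(y_t−ȳ)² = 38.9883
r_1 = -9.2569 / 38.9883 = -0.237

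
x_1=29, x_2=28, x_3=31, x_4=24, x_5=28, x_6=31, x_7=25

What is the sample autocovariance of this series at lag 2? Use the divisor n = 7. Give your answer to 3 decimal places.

Mean x̄ = (29 + 28 + 31 + 24 + 28 + 31 + 25)/7 = 28.0000
Deviations: 1.0000, 0.0000, 3.0000, -4.0000, 0.0000, 3.0000, -3.0000
Σ_{t=1}^{5}(x_t−x̄)(x_{t+2}−x̄) = -9.0000
γ_2 = -9.0000 / 7 = -1.286

-1.286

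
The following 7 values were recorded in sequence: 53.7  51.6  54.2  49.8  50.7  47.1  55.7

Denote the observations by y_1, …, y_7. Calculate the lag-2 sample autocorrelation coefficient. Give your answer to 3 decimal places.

Mean ȳ = (53.7 + 51.6 + 54.2 + 49.8 + 50.7 + 47.1 + 55.7)/7 = 51.8286
Deviations from mean: 1.8714, -0.2286, 2.3714, -2.0286, -1.1286, -4.7286, 3.8714
Numerator Σ_{t=1}^{5}(y_t−ȳ)(y_{t+2}−ȳ) = 7.4484
Denominator Σ(y_t−ȳ)² = 51.9143
r_2 = 7.4484 / 51.9143 = 0.143

0.143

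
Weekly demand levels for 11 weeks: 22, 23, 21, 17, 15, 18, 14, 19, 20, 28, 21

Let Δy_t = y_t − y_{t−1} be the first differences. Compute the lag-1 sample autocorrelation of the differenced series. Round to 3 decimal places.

First differences Δy: 1, -2, -4, -2, 3, -4, 5, 1, 8, -7
Mean of differences = -0.1000
Numerator Σ(Δy_t−Δȳ)(Δy_{t+1}−Δȳ) = -66.5100
Denominator Σ(Δy_t−Δȳ)² = 188.9000
r_1(Δy) = -66.5100 / 188.9000 = -0.352

-0.352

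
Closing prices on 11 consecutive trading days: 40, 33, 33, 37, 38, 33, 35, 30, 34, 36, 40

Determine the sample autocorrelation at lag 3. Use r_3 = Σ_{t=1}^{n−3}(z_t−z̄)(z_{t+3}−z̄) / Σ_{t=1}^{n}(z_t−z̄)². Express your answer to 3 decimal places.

Mean z̄ = (40 + 33 + 33 + 37 + 38 + 33 + 35 + 30 + 34 + 36 + 40)/11 = 35.3636
Numerator Σ_{t=1}^{8}(z_t−z̄)(z_{t+3}−z̄) = -29.6694
Denominator Σ(z_t−z̄)² = 100.5455
r_3 = -29.6694 / 100.5455 = -0.295

-0.295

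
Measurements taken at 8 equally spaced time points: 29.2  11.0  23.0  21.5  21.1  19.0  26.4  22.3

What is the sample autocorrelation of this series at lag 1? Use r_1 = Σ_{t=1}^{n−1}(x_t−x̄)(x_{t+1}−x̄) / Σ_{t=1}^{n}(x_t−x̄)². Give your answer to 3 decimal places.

-0.507

Mean x̄ = (29.2 + 11.0 + 23.0 + 21.5 + 21.1 + 19.0 + 26.4 + 22.3)/8 = 21.6875
Deviations from mean: 7.5125, -10.6875, 1.3125, -0.1875, -0.5875, -2.6875, 4.7125, 0.6125
Numerator Σ_{t=1}^{7}(x_t−x̄)(x_{t+1}−x̄) = -102.6527
Denominator Σ(x_t−x̄)² = 202.5688
r_1 = -102.6527 / 202.5688 = -0.507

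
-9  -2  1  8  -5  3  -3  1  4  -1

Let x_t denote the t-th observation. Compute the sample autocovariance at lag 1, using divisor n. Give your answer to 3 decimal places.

-4.099

Mean x̄ = (-9 − 2 + 1 + 8 − 5 + 3 − 3 + 1 + 4 − 1)/10 = -0.3000
Σ_{t=1}^{9}(x_t−x̄)(x_{t+1}−x̄) = -40.9900
γ_1 = -40.9900 / 10 = -4.099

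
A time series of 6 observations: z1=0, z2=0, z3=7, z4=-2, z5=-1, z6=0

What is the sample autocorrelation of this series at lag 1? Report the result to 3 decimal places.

Mean z̄ = (0 + 0 + 7 − 2 − 1 + 0)/6 = 0.6667
Deviations from mean: -0.6667, -0.6667, 6.3333, -2.6667, -1.6667, -0.6667
Σ(z_t−z̄)(z_{t+1}−z̄) = (0.4444) + (-4.2222) + (-16.8889) + (4.4444) + (1.1111) = -15.1111
Denominator Σ(z_t−z̄)² = 51.3333
r_1 = -15.1111 / 51.3333 = -0.294

-0.294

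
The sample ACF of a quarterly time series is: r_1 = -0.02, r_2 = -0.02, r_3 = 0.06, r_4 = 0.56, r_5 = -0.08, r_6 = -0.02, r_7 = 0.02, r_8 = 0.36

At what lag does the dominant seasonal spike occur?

4

The largest autocorrelation is r_4 = 0.56, with a weaker echo at lag 8 (0.36); the remaining lags stay at or below 0.06.
The dominant spike at lag 4 indicates a seasonal period of 4.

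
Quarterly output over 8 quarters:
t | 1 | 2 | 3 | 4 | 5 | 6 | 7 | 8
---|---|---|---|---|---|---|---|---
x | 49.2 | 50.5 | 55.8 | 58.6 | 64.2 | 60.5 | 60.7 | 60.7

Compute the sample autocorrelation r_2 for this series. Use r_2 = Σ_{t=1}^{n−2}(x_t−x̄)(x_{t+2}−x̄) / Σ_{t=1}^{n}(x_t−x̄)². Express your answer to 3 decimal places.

Mean x̄ = (49.2 + 50.5 + 55.8 + 58.6 + 64.2 + 60.5 + 60.7 + 60.7)/8 = 57.5250
Deviations from mean: -8.3250, -7.0250, -1.7250, 1.0750, 6.6750, 2.9750, 3.1750, 3.1750
Σ(x_t−x̄)(x_{t+2}−x̄) = (14.3606) + (-7.5519) + (-11.5144) + (3.1981) + (21.1931) + (9.4456) = 29.1313
Denominator Σ(x_t−x̄)² = 196.3550
r_2 = 29.1313 / 196.3550 = 0.148

0.148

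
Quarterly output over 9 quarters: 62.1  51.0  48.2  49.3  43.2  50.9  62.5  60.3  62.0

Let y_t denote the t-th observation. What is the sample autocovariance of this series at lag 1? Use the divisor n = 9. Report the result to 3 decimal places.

20.772

Mean ȳ = (62.1 + 51.0 + 48.2 + 49.3 + 43.2 + 50.9 + 62.5 + 60.3 + 62.0)/9 = 54.3889
Σ_{t=1}^{8}(y_t−ȳ)(y_{t+1}−ȳ) = 186.9488
γ_1 = 186.9488 / 9 = 20.772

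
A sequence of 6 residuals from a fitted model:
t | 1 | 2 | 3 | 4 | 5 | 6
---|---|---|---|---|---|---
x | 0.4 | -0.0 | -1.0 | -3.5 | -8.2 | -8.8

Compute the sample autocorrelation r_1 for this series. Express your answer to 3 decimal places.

0.564

Mean x̄ = (0.4 − 0.0 − 1.0 − 3.5 − 8.2 − 8.8)/6 = -3.5167
Deviations from mean: 3.9167, 3.5167, 2.5167, 0.0167, -4.6833, -5.2833
Σ(x_t−x̄)(x_{t+1}−x̄) = (13.7736) + (8.8503) + (0.0419) + (-0.0781) + (24.7436) = 47.3314
Denominator Σ(x_t−x̄)² = 83.8883
r_1 = 47.3314 / 83.8883 = 0.564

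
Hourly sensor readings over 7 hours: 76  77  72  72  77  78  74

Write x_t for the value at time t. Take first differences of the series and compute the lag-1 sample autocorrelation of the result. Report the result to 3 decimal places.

-0.056

First differences Δx: 1, -5, 0, 5, 1, -4
Mean of differences = -0.3333
Numerator Σ(Δx_t−Δx̄)(Δx_{t+1}−Δx̄) = -3.7778
Denominator Σ(Δx_t−Δx̄)² = 67.3333
r_1(Δx) = -3.7778 / 67.3333 = -0.056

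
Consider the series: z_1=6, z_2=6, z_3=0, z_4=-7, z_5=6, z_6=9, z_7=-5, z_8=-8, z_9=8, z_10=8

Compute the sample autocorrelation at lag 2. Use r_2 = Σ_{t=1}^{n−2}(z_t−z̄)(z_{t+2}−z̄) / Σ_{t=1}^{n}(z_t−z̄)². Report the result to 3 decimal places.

-0.771

Mean z̄ = (6 + 6 + 0 − 7 + 6 + 9 − 5 − 8 + 8 + 8)/10 = 2.3000
Numerator Σ_{t=1}^{8}(z_t−z̄)(z_{t+2}−z̄) = -310.0800
Denominator Σ(z_t−z̄)² = 402.1000
r_2 = -310.0800 / 402.1000 = -0.771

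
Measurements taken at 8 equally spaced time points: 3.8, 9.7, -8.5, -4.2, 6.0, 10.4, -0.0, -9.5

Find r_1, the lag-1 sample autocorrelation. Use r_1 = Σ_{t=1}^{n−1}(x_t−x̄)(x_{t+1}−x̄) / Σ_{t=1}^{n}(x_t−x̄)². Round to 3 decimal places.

0.032

Mean x̄ = (3.8 + 9.7 − 8.5 − 4.2 + 6.0 + 10.4 − 0.0 − 9.5)/8 = 0.9625
Deviations from mean: 2.8375, 8.7375, -9.4625, -5.1625, 5.0375, 9.4375, -0.9625, -10.4625
Numerator Σ_{t=1}^{7}(x_t−x̄)(x_{t+1}−x̄) = 13.4861
Denominator Σ(x_t−x̄)² = 425.4188
r_1 = 13.4861 / 425.4188 = 0.032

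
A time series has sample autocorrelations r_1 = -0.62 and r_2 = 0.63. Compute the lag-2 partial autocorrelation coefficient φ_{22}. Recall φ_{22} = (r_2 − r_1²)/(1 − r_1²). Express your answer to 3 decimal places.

φ_{22} = (r_2 − r_1²) / (1 − r_1²)
r_1² = (-0.62)² = 0.3844
Numerator = 0.63 − 0.3844 = 0.2456; denominator = 1 − 0.3844 = 0.6156
φ_{22} = 0.2456 / 0.6156 = 0.399

0.399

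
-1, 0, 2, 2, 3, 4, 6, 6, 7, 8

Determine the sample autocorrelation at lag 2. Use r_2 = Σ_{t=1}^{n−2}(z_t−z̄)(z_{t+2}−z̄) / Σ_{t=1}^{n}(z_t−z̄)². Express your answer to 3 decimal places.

Mean z̄ = (-1 + 0 + 2 + 2 + 3 + 4 + 6 + 6 + 7 + 8)/10 = 3.7000
Numerator Σ_{t=1}^{8}(z_t−z̄)(z_{t+2}−z̄) = 31.5200
Denominator Σ(z_t−z̄)² = 82.1000
r_2 = 31.5200 / 82.1000 = 0.384

0.384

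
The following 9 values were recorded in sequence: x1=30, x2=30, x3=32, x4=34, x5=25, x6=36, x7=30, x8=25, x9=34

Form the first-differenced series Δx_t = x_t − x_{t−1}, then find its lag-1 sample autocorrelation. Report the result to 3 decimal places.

First differences Δx: 0, 2, 2, -9, 11, -6, -5, 9
Mean of differences = 0.5000
Numerator Σ(Δx_t−Δx̄)(Δx_{t+1}−Δx̄) = -191.7500
Denominator Σ(Δx_t−Δx̄)² = 350.0000
r_1(Δx) = -191.7500 / 350.0000 = -0.548

-0.548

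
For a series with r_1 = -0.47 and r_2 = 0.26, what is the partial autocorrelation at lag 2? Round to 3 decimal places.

0.050

φ_{22} = (r_2 − r_1²) / (1 − r_1²)
r_1² = (-0.47)² = 0.2209
Numerator = 0.26 − 0.2209 = 0.0391; denominator = 1 − 0.2209 = 0.7791
φ_{22} = 0.0391 / 0.7791 = 0.050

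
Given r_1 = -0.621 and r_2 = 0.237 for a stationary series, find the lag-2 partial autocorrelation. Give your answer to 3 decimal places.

φ_{22} = (r_2 − r_1²) / (1 − r_1²)
r_1² = (-0.621)² = 0.385641
Numerator = 0.237 − 0.3856 = -0.1486; denominator = 1 − 0.3856 = 0.6144
φ_{22} = -0.1486 / 0.6144 = -0.242

-0.242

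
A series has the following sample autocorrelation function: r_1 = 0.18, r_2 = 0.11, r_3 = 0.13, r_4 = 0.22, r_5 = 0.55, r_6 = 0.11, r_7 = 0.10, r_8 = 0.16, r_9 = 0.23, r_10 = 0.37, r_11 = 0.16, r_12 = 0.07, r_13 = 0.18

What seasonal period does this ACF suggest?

The largest autocorrelation is r_5 = 0.55, with a weaker echo at lag 10 (0.37); the remaining lags stay at or below 0.23.
The dominant spike at lag 5 indicates a seasonal period of 5.

5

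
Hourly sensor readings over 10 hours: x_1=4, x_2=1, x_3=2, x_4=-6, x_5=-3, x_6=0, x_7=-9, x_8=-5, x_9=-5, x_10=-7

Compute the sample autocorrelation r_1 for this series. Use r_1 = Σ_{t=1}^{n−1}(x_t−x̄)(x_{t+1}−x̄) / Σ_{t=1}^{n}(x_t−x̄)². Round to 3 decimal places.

0.234

Mean x̄ = (4 + 1 + 2 − 6 − 3 + 0 − 9 − 5 − 5 − 7)/10 = -2.8000
Numerator Σ_{t=1}^{9}(x_t−x̄)(x_{t+1}−x̄) = 39.1600
Denominator Σ(x_t−x̄)² = 167.6000
r_1 = 39.1600 / 167.6000 = 0.234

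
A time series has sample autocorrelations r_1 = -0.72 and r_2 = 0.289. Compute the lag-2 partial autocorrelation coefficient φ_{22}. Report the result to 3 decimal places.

-0.476

φ_{22} = (r_2 − r_1²) / (1 − r_1²)
r_1² = (-0.72)² = 0.5184
Numerator = 0.289 − 0.5184 = -0.2294; denominator = 1 − 0.5184 = 0.4816
φ_{22} = -0.2294 / 0.4816 = -0.476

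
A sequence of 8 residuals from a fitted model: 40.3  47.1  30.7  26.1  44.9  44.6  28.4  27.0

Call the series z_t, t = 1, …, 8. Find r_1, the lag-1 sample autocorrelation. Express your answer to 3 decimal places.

0.057

Mean z̄ = (40.3 + 47.1 + 30.7 + 26.1 + 44.9 + 44.6 + 28.4 + 27.0)/8 = 36.1375
Deviations from mean: 4.1625, 10.9625, -5.4375, -10.0375, 8.7625, 8.4625, -7.7375, -9.1375
Σ(z_t−z̄)(z_{t+1}−z̄) = (45.6314) + (-59.6086) + (54.5789) + (-87.9536) + (74.1527) + (-65.4786) + (70.7014) = 32.0236
Denominator Σ(z_t−z̄)² = 559.5788
r_1 = 32.0236 / 559.5788 = 0.057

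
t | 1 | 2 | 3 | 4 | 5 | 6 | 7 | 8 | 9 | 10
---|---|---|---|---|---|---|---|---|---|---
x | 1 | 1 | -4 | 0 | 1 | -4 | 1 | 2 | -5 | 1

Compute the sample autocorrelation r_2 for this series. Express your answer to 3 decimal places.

Mean x̄ = (1 + 1 − 4 + 0 + 1 − 4 + 1 + 2 − 5 + 1)/10 = -0.6000
Numerator Σ_{t=1}^{8}(x_t−x̄)(x_{t+2}−x̄) = -21.1200
Denominator Σ(x_t−x̄)² = 62.4000
r_2 = -21.1200 / 62.4000 = -0.338

-0.338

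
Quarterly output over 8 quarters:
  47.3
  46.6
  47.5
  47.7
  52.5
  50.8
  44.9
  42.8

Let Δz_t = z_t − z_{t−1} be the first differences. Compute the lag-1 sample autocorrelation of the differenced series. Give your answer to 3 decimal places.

0.209

First differences Δz: -0.7, 0.9, 0.2, 4.8, -1.7, -5.9, -2.1
Mean of differences = -0.6429
Numerator Σ(Δz_t−Δz̄)(Δz_{t+1}−Δz̄) = 13.2639
Denominator Σ(Δz_t−Δz̄)² = 63.5971
r_1(Δz) = 13.2639 / 63.5971 = 0.209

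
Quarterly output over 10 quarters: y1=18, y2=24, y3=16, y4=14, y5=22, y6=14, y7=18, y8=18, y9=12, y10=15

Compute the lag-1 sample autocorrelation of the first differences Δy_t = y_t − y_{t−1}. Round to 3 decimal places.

First differences Δy: 6, -8, -2, 8, -8, 4, 0, -6, 3
Mean of differences = -0.3333
Numerator Σ(Δy_t−Δȳ)(Δy_{t+1}−Δȳ) = -166.1111
Denominator Σ(Δy_t−Δȳ)² = 292.0000
r_1(Δy) = -166.1111 / 292.0000 = -0.569

-0.569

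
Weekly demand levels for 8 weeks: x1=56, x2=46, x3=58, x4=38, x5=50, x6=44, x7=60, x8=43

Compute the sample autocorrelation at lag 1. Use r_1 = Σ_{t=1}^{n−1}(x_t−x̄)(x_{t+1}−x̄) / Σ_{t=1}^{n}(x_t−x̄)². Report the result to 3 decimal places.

-0.645

Mean x̄ = (56 + 46 + 58 + 38 + 50 + 44 + 60 + 43)/8 = 49.3750
Deviations from mean: 6.6250, -3.3750, 8.6250, -11.3750, 0.6250, -5.3750, 10.6250, -6.3750
Numerator Σ_{t=1}^{7}(x_t−x̄)(x_{t+1}−x̄) = -284.8906
Denominator Σ(x_t−x̄)² = 441.8750
r_1 = -284.8906 / 441.8750 = -0.645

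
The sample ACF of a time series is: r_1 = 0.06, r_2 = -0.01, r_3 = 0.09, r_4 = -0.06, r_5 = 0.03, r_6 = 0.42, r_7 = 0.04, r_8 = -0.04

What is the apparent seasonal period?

The largest autocorrelation is r_6 = 0.42; the remaining lags stay at or below 0.09.
The dominant spike at lag 6 indicates a seasonal period of 6.

6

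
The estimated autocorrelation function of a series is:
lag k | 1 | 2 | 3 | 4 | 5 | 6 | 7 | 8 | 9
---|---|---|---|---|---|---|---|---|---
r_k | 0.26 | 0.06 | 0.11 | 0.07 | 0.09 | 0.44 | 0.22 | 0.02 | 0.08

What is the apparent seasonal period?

6

The largest autocorrelation is r_6 = 0.44; the remaining lags stay at or below 0.26. The elevated value at lag 1 (0.26), dropping to 0.06 at lag 2, reflects decaying short-term dependence rather than seasonality.
The dominant spike at lag 6 indicates a seasonal period of 6.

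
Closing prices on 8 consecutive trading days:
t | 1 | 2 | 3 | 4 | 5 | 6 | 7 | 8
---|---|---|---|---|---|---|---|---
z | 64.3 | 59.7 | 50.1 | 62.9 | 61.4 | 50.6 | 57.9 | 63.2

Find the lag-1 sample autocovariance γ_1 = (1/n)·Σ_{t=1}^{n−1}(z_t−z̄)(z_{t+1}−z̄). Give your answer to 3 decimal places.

-5.772

Mean z̄ = (64.3 + 59.7 + 50.1 + 62.9 + 61.4 + 50.6 + 57.9 + 63.2)/8 = 58.7625
Σ_{t=1}^{7}(z_t−z̄)(z_{t+1}−z̄) = -46.1739
γ_1 = -46.1739 / 8 = -5.772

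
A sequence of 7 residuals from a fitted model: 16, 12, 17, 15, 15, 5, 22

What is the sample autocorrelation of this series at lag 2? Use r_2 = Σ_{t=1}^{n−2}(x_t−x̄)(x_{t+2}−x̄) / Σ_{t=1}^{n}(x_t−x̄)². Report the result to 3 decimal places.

0.015

Mean x̄ = (16 + 12 + 17 + 15 + 15 + 5 + 22)/7 = 14.5714
Numerator Σ_{t=1}^{5}(x_t−x̄)(x_{t+2}−x̄) = 2.4898
Denominator Σ(x_t−x̄)² = 161.7143
r_2 = 2.4898 / 161.7143 = 0.015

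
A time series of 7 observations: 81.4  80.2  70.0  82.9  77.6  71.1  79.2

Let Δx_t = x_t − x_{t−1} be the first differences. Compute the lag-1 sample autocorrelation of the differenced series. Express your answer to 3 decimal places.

-0.514

First differences Δx: -1.2, -10.2, 12.9, -5.3, -6.5, 8.1
Mean of differences = -0.3667
Numerator Σ(Δx_t−Δx̄)(Δx_{t+1}−Δx̄) = -209.3811
Denominator Σ(Δx_t−Δx̄)² = 407.0333
r_1(Δx) = -209.3811 / 407.0333 = -0.514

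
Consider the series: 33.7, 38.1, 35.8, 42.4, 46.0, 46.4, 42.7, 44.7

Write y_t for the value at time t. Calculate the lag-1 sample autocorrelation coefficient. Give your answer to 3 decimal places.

0.479

Mean ȳ = (33.7 + 38.1 + 35.8 + 42.4 + 46.0 + 46.4 + 42.7 + 44.7)/8 = 41.2250
Deviations from mean: -7.5250, -3.1250, -5.4250, 1.1750, 4.7750, 5.1750, 1.4750, 3.4750
Σ(y_t−ȳ)(y_{t+1}−ȳ) = (23.5156) + (16.9531) + (-6.3744) + (5.6106) + (24.7106) + (7.6331) + (5.1256) = 77.1744
Denominator Σ(y_t−ȳ)² = 161.0350
r_1 = 77.1744 / 161.0350 = 0.479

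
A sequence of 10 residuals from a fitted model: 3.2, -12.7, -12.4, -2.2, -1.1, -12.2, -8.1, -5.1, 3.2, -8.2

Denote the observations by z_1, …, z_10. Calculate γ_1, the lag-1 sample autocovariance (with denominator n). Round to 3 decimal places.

Mean z̄ = (3.2 − 12.7 − 12.4 − 2.2 − 1.1 − 12.2 − 8.1 − 5.1 + 3.2 − 8.2)/10 = -5.5600
Σ_{t=1}^{9}(z_t−z̄)(z_{t+1}−z̄) = -54.7196
γ_1 = -54.7196 / 10 = -5.472

-5.472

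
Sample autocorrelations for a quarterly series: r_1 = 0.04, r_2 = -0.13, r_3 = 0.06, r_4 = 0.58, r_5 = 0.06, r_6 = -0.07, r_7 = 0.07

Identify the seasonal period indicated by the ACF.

The largest autocorrelation is r_4 = 0.58; the remaining lags stay at or below 0.07.
The dominant spike at lag 4 indicates a seasonal period of 4.

4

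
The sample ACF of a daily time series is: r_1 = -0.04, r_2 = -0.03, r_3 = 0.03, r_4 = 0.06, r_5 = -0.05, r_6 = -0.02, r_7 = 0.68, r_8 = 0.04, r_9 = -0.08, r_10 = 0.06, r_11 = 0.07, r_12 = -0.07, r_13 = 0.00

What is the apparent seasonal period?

7

The largest autocorrelation is r_7 = 0.68; the remaining lags stay at or below 0.07.
The dominant spike at lag 7 indicates a seasonal period of 7.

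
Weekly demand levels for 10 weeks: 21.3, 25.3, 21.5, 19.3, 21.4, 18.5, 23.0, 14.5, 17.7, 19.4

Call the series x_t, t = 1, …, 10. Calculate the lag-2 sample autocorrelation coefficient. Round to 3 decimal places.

Mean x̄ = (21.3 + 25.3 + 21.5 + 19.3 + 21.4 + 18.5 + 23.0 + 14.5 + 17.7 + 19.4)/10 = 20.1900
Numerator Σ_{t=1}^{8}(x_t−x̄)(x_{t+2}−x̄) = 10.5098
Denominator Σ(x_t−x̄)² = 81.2690
r_2 = 10.5098 / 81.2690 = 0.129

0.129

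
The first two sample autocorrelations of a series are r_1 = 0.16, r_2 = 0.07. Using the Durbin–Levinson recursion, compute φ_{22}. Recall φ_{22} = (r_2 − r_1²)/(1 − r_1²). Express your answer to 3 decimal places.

0.046

φ_{22} = (r_2 − r_1²) / (1 − r_1²)
r_1² = (0.16)² = 0.0256
Numerator = 0.07 − 0.0256 = 0.0444; denominator = 1 − 0.0256 = 0.9744
φ_{22} = 0.0444 / 0.9744 = 0.046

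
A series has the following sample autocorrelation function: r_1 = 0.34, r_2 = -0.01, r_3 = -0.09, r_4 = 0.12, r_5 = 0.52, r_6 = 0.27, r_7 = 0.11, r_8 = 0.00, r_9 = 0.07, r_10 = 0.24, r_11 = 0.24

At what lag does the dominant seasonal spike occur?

5

The largest autocorrelation is r_5 = 0.52; the remaining lags stay at or below 0.34.
The dominant spike at lag 5 indicates a seasonal period of 5.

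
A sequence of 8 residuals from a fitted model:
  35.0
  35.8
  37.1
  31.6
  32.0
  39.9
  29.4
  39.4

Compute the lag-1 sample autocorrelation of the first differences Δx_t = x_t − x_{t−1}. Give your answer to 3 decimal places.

-0.626

First differences Δx: 0.8, 1.3, -5.5, 0.4, 7.9, -10.5, 10.0
Mean of differences = 0.6286
Numerator Σ(Δx_t−Δx̄)(Δx_{t+1}−Δx̄) = -189.4722
Denominator Σ(Δx_t−Δx̄)² = 302.6343
r_1(Δx) = -189.4722 / 302.6343 = -0.626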